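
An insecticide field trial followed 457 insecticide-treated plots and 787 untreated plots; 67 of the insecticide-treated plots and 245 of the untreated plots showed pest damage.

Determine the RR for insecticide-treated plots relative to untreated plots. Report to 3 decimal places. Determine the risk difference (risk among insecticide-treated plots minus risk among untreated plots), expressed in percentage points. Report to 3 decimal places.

RR = 0.471; RD = -16.470

risk, insecticide-treated plots = 67/457 = 0.1466
risk, untreated plots = 245/787 = 0.3113
RR = 0.1466 / 0.3113 = 0.471
risk difference = 0.1466 − 0.3113 = -0.1647 → -16.470 percentage points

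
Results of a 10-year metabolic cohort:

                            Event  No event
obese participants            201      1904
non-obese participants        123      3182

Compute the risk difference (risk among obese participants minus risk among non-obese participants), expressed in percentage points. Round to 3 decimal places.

risk, obese participants = 201/2105 = 0.09549
risk, non-obese participants = 123/3305 = 0.03722
risk difference = 0.09549 − 0.03722 = 0.05827 → 5.827 percentage points

5.827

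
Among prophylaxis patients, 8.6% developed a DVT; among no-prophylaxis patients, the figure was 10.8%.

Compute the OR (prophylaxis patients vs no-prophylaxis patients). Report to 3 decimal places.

odds, prophylaxis patients = 0.0860/0.9140 = 0.0941
odds, no-prophylaxis patients = 0.1080/0.8920 = 0.1211
OR = 0.0941 / 0.1211 = 0.777

0.777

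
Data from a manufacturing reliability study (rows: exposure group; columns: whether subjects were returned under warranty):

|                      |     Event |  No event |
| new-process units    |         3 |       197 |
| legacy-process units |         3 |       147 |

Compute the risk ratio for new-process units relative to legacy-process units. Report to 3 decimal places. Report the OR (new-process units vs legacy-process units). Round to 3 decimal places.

RR = 0.750; OR = 0.746

risk, new-process units = 3/200 = 0.01500
risk, legacy-process units = 3/150 = 0.02000
RR = 0.01500 / 0.02000 = 0.750
OR = (3 × 147) / (197 × 3) = 441/591 ≈ 0.746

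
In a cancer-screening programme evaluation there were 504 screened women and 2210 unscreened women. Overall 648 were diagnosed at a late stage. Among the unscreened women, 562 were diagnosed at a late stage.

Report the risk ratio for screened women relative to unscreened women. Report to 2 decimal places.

0.67

screened women with the outcome: 648 − 562 = 86
screened women without the outcome: 504 − 86 = 418
unscreened women without the outcome: 2210 − 562 = 1648
risk, screened women = 86/504 = 0.1706
risk, unscreened women = 562/2210 = 0.2543
RR = 0.1706 / 0.2543 = 0.67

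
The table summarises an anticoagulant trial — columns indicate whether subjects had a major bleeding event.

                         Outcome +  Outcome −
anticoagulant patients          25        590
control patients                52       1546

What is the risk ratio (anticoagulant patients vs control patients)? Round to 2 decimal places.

risk, anticoagulant patients = 25/615 = 0.04065
risk, control patients = 52/1598 = 0.03254
RR = 0.04065 / 0.03254 = 1.25

1.25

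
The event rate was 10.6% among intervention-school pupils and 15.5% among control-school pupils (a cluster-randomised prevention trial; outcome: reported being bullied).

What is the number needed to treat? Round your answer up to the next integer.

NNT: 21

absolute risk difference = 0.049000
1 / 0.049000 = 20.408 → round up → 21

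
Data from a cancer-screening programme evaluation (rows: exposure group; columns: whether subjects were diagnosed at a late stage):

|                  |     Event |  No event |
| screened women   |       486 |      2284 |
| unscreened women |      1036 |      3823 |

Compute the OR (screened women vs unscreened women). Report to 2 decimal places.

0.79

odds, screened women = 486/2284 = 0.2128
odds, unscreened women = 1036/3823 = 0.2710
OR = 0.2128 / 0.2710 = 0.79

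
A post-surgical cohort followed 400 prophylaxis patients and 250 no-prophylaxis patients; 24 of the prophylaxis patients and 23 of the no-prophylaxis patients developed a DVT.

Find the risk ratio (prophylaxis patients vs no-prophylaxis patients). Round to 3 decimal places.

risk, prophylaxis patients = 24/400 = 0.0600
risk, no-prophylaxis patients = 23/250 = 0.0920
RR = 0.0600 / 0.0920 = 0.652

RR = 0.652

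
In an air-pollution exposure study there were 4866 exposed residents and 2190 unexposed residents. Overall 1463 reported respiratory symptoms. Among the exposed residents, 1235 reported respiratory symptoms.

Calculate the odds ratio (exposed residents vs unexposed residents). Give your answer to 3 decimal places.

OR: 2.927

exposed residents without the outcome: 4866 − 1235 = 3631
unexposed residents with the outcome: 1463 − 1235 = 228
unexposed residents without the outcome: 2190 − 228 = 1962
OR = (1235 × 1962) / (3631 × 228) = 2423070/827868 ≈ 2.927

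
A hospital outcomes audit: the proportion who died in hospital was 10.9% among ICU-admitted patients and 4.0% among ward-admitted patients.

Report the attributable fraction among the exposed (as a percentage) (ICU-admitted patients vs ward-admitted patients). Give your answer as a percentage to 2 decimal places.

AR% = (0.10900 − 0.04000) / 0.10900 = 0.6330 → 63.30%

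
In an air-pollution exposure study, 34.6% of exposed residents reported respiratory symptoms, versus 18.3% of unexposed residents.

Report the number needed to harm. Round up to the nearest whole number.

7

absolute risk difference = 0.163000
1 / 0.163000 = 6.135 → round up → 7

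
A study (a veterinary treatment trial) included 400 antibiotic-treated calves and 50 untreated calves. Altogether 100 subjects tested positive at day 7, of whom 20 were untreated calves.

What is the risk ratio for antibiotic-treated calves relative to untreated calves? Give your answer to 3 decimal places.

antibiotic-treated calves with the outcome: 100 − 20 = 80
antibiotic-treated calves without the outcome: 400 − 80 = 320
untreated calves without the outcome: 50 − 20 = 30
risk, antibiotic-treated calves = 80/400 = 0.2000
risk, untreated calves = 20/50 = 0.4000
RR = 0.2000 / 0.4000 = 0.500

0.500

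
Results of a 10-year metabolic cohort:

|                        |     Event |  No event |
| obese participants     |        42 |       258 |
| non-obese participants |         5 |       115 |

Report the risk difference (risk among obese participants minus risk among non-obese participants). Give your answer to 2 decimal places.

risk, obese participants = 42/300 = 0.14000
risk, non-obese participants = 5/120 = 0.04167
risk difference = 0.14000 − 0.04167 = 0.10

RD ≈ 0.10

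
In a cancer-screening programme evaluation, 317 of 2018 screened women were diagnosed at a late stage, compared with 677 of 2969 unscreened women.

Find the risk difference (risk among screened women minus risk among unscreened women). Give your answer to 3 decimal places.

risk, screened women = 317/2018 = 0.1571
risk, unscreened women = 677/2969 = 0.2280
risk difference = 0.1571 − 0.2280 = -0.071

RD = -0.071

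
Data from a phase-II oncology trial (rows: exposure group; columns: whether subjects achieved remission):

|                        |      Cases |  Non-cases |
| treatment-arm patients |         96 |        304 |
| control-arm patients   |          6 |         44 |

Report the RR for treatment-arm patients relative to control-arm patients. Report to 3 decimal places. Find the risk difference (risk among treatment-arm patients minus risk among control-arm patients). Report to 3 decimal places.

RR = 2.000; RD = 0.120

risk, treatment-arm patients = 96/400 = 0.2400
risk, control-arm patients = 6/50 = 0.1200
RR = 0.2400 / 0.1200 = 2.000
risk difference = 0.2400 − 0.1200 = 0.120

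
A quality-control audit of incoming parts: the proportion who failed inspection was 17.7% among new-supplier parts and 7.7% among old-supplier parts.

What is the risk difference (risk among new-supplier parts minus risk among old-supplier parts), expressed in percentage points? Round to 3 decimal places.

risk difference = 0.1770 − 0.0770 = 0.1000 → 10.000 percentage points

RD ≈ 10.000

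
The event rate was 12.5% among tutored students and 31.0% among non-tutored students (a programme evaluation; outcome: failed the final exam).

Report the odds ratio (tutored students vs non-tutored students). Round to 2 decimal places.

odds, tutored students = 0.1250/0.8750 = 0.1429
odds, non-tutored students = 0.3100/0.6900 = 0.4493
OR = 0.1429 / 0.4493 = 0.32

0.32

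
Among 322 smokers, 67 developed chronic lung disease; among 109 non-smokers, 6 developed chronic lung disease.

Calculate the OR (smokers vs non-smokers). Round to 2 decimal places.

OR ≈ 4.51

odds, smokers = 67/255 = 0.2627
odds, non-smokers = 6/103 = 0.0583
OR = 0.2627 / 0.0583 = 4.51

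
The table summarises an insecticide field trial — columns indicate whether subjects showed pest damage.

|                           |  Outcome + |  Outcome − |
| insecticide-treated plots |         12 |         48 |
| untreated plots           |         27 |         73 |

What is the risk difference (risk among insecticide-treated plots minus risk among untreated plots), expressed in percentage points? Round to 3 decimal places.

risk, insecticide-treated plots = 12/60 = 0.2000
risk, untreated plots = 27/100 = 0.2700
risk difference = 0.2000 − 0.2700 = -0.0700 → -7.000 percentage points

RD = -7.000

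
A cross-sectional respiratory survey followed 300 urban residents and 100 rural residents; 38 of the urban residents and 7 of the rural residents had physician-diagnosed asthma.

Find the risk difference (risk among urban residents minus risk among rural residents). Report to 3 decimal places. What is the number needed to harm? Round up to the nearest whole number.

risk, urban residents = 38/300 = 0.1267
risk, rural residents = 7/100 = 0.0700
risk difference = 0.1267 − 0.0700 = 0.057
absolute risk difference = 0.056667
1 / 0.056667 = 17.647 → round up → 18

RD = 0.057; NNH = 18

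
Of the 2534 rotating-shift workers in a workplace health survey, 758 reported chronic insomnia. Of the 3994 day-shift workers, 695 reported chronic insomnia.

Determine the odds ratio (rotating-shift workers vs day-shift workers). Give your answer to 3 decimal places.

2.026

odds, rotating-shift workers = 758/1776 = 0.4268
odds, day-shift workers = 695/3299 = 0.2107
OR = 0.4268 / 0.2107 = 2.026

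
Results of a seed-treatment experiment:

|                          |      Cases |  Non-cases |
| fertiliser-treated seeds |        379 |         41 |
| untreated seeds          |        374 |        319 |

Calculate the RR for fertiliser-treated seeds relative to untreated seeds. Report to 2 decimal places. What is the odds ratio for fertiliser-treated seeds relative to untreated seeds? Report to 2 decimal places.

risk, fertiliser-treated seeds = 379/420 = 0.9024
risk, untreated seeds = 374/693 = 0.5397
RR = 0.9024 / 0.5397 = 1.67
odds, fertiliser-treated seeds = 379/41 = 9.2439
odds, untreated seeds = 374/319 = 1.1724
OR = 9.2439 / 1.1724 = 7.88

RR = 1.67; OR = 7.88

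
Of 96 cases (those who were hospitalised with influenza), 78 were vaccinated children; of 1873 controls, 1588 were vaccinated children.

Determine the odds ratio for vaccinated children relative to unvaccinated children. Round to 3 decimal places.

OR = (78 × 285) / (1588 × 18) = 22230/28584 ≈ 0.778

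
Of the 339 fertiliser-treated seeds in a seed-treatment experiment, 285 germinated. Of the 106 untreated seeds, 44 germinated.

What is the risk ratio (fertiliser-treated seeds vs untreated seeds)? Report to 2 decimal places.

RR ≈ 2.03

risk, fertiliser-treated seeds = 285/339 = 0.8407
risk, untreated seeds = 44/106 = 0.4151
RR = 0.8407 / 0.4151 = 2.03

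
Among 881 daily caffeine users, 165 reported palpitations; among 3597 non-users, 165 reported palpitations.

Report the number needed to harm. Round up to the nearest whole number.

risk, daily caffeine users = 165/881 = 0.187287
risk, non-users = 165/3597 = 0.045872
absolute risk difference = 0.141416
1 / 0.141416 = 7.071 → round up → 8

8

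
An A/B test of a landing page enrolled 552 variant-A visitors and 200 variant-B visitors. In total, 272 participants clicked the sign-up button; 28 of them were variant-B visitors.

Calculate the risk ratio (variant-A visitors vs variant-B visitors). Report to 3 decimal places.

RR = 3.157

variant-A visitors with the outcome: 272 − 28 = 244
variant-A visitors without the outcome: 552 − 244 = 308
variant-B visitors without the outcome: 200 − 28 = 172
risk, variant-A visitors = 244/552 = 0.4420
risk, variant-B visitors = 28/200 = 0.1400
RR = 0.4420 / 0.1400 = 3.157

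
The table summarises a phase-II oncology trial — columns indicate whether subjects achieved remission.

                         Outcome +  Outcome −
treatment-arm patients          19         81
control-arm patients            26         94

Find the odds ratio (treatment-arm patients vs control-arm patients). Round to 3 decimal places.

OR = 0.848

odds, treatment-arm patients = 19/81 = 0.2346
odds, control-arm patients = 26/94 = 0.2766
OR = 0.2346 / 0.2766 = 0.848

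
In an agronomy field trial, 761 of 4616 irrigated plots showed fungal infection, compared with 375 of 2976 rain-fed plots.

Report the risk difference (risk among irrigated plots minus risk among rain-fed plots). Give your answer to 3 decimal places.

0.039

risk, irrigated plots = 761/4616 = 0.1649
risk, rain-fed plots = 375/2976 = 0.1260
risk difference = 0.1649 − 0.1260 = 0.039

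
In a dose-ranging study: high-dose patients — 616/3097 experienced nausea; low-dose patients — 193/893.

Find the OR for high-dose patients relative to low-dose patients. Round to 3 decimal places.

odds, high-dose patients = 616/2481 = 0.2483
odds, low-dose patients = 193/700 = 0.2757
OR = 0.2483 / 0.2757 = 0.901

OR ≈ 0.901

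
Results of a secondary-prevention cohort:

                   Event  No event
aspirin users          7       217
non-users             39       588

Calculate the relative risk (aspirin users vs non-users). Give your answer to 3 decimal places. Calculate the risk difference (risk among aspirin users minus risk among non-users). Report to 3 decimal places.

risk, aspirin users = 7/224 = 0.03125
risk, non-users = 39/627 = 0.06220
RR = 0.03125 / 0.06220 = 0.502
risk difference = 0.03125 − 0.06220 = -0.031

RR = 0.502; RD = -0.031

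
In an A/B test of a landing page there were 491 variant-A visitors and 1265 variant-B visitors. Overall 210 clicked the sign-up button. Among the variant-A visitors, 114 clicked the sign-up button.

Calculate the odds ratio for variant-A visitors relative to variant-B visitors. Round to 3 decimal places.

3.682

variant-A visitors without the outcome: 491 − 114 = 377
variant-B visitors with the outcome: 210 − 114 = 96
variant-B visitors without the outcome: 1265 − 96 = 1169
OR = (114 × 1169) / (377 × 96) = 133266/36192 ≈ 3.682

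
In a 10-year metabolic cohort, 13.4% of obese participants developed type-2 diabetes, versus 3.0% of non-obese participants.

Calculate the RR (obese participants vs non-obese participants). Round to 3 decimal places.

RR = 0.13400 / 0.03000 = 4.467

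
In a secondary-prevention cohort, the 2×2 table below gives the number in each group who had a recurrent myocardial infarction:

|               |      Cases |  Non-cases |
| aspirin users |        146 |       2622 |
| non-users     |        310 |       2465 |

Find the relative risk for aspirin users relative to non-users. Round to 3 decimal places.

risk, aspirin users = 146/2768 = 0.0527
risk, non-users = 310/2775 = 0.1117
RR = 0.0527 / 0.1117 = 0.472

RR = 0.472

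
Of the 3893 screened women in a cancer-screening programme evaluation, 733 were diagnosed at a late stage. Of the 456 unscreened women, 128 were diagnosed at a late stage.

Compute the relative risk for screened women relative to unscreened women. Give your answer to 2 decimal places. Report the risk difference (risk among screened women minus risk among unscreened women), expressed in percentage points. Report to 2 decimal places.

risk, screened women = 733/3893 = 0.1883
risk, unscreened women = 128/456 = 0.2807
RR = 0.1883 / 0.2807 = 0.67
risk difference = 0.1883 − 0.2807 = -0.0924 → -9.24 percentage points

RR = 0.67; RD = -9.24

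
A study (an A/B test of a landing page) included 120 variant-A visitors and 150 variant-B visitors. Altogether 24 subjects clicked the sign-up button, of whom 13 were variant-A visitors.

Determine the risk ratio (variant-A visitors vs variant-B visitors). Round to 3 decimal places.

RR: 1.477

variant-A visitors without the outcome: 120 − 13 = 107
variant-B visitors with the outcome: 24 − 13 = 11
variant-B visitors without the outcome: 150 − 11 = 139
risk, variant-A visitors = 13/120 = 0.1083
risk, variant-B visitors = 11/150 = 0.0733
RR = 0.1083 / 0.0733 = 1.477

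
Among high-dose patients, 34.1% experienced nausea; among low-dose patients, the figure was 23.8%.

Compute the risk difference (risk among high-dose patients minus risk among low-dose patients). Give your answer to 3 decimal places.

risk difference = 0.3410 − 0.2380 = 0.103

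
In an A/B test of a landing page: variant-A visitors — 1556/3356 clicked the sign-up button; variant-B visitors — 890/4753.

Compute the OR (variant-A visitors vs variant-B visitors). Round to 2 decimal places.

3.75

odds, variant-A visitors = 1556/1800 = 0.8644
odds, variant-B visitors = 890/3863 = 0.2304
OR = 0.8644 / 0.2304 = 3.75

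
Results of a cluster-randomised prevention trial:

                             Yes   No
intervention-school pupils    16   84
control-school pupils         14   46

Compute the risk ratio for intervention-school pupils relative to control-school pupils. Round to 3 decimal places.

0.686

risk, intervention-school pupils = 16/100 = 0.1600
risk, control-school pupils = 14/60 = 0.2333
RR = 0.1600 / 0.2333 = 0.686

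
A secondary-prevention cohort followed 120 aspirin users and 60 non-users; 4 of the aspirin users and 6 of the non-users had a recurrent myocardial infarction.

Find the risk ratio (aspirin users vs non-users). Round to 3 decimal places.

risk, aspirin users = 4/120 = 0.03333
risk, non-users = 6/60 = 0.10000
RR = 0.03333 / 0.10000 = 0.333

0.333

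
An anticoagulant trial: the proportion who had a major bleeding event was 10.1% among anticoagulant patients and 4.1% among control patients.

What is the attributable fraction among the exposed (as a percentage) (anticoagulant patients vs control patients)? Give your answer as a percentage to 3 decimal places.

AR% = (0.10100 − 0.04100) / 0.10100 = 0.5941 → 59.406%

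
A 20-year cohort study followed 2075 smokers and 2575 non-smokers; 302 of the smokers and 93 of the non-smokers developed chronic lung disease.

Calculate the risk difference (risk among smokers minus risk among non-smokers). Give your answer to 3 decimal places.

risk, smokers = 302/2075 = 0.14554
risk, non-smokers = 93/2575 = 0.03612
risk difference = 0.14554 − 0.03612 = 0.109

RD: 0.109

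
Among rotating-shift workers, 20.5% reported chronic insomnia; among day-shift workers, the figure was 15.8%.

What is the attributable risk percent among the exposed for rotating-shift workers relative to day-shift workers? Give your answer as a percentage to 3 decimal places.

AR% = (0.2050 − 0.1580) / 0.2050 = 0.2293 → 22.927%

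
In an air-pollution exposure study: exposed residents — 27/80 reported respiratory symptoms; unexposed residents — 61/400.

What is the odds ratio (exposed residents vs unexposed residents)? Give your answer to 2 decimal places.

OR: 2.83

odds, exposed residents = 27/53 = 0.5094
odds, unexposed residents = 61/339 = 0.1799
OR = 0.5094 / 0.1799 = 2.83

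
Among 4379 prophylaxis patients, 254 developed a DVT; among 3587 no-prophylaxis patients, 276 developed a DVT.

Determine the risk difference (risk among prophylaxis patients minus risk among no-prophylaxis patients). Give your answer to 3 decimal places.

RD: -0.019

risk, prophylaxis patients = 254/4379 = 0.0580
risk, no-prophylaxis patients = 276/3587 = 0.0769
risk difference = 0.0580 − 0.0769 = -0.019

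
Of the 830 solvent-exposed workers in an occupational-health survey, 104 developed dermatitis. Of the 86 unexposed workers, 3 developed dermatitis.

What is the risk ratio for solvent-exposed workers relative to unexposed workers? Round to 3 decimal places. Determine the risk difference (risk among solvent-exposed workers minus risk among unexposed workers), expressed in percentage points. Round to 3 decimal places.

RR = 3.592; RD = 9.042

risk, solvent-exposed workers = 104/830 = 0.12530
risk, unexposed workers = 3/86 = 0.03488
RR = 0.12530 / 0.03488 = 3.592
risk difference = 0.12530 − 0.03488 = 0.09042 → 9.042 percentage points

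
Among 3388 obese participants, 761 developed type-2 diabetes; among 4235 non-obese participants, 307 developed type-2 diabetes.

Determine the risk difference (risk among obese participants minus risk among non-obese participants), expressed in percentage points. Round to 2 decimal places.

risk, obese participants = 761/3388 = 0.2246
risk, non-obese participants = 307/4235 = 0.0725
risk difference = 0.2246 − 0.0725 = 0.1521 → 15.21 percentage points

RD ≈ 15.21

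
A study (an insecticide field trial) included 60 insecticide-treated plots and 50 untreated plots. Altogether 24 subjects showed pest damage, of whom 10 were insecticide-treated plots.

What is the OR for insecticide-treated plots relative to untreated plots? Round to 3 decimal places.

insecticide-treated plots without the outcome: 60 − 10 = 50
untreated plots with the outcome: 24 − 10 = 14
untreated plots without the outcome: 50 − 14 = 36
OR = (10 × 36) / (50 × 14) = 360/700 ≈ 0.514

OR: 0.514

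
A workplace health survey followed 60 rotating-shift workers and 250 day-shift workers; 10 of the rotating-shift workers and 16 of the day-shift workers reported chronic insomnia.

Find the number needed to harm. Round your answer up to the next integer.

NNH ≈ 10

risk, rotating-shift workers = 10/60 = 0.166667
risk, day-shift workers = 16/250 = 0.064000
absolute risk difference = 0.102667
1 / 0.102667 = 9.740 → round up → 10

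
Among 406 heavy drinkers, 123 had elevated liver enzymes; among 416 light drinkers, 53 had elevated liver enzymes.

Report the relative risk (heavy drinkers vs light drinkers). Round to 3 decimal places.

risk, heavy drinkers = 123/406 = 0.3030
risk, light drinkers = 53/416 = 0.1274
RR = 0.3030 / 0.1274 = 2.378

2.378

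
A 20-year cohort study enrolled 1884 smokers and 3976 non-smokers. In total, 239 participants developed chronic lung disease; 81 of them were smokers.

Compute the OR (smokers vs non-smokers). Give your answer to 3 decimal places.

smokers without the outcome: 1884 − 81 = 1803
non-smokers with the outcome: 239 − 81 = 158
non-smokers without the outcome: 3976 − 158 = 3818
OR = (81 × 3818) / (1803 × 158) = 309258/284874 ≈ 1.086

OR = 1.086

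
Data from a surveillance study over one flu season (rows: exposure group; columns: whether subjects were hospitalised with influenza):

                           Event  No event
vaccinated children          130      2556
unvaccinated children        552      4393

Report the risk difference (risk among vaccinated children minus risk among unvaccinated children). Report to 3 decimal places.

risk, vaccinated children = 130/2686 = 0.04840
risk, unvaccinated children = 552/4945 = 0.11163
risk difference = 0.04840 − 0.11163 = -0.063

RD ≈ -0.063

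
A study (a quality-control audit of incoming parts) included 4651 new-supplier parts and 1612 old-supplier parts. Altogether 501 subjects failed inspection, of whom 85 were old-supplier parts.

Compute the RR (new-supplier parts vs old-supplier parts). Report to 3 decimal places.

RR = 1.696

new-supplier parts with the outcome: 501 − 85 = 416
new-supplier parts without the outcome: 4651 − 416 = 4235
old-supplier parts without the outcome: 1612 − 85 = 1527
risk, new-supplier parts = 416/4651 = 0.0894
risk, old-supplier parts = 85/1612 = 0.0527
RR = 0.0894 / 0.0527 = 1.696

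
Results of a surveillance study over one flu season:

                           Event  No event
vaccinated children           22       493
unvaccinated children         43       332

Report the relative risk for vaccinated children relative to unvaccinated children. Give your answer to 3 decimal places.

risk, vaccinated children = 22/515 = 0.04272
risk, unvaccinated children = 43/375 = 0.11467
RR = 0.04272 / 0.11467 = 0.373

RR: 0.373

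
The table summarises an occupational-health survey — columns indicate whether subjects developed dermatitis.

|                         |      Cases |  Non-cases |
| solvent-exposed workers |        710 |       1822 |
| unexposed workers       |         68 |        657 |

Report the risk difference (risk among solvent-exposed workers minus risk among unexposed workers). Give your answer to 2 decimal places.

risk, solvent-exposed workers = 710/2532 = 0.2804
risk, unexposed workers = 68/725 = 0.0938
risk difference = 0.2804 − 0.0938 = 0.19

RD = 0.19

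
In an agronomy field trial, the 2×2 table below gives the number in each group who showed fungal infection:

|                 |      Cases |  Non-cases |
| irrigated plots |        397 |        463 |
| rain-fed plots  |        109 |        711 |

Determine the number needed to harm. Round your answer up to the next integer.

NNH ≈ 4

risk, irrigated plots = 397/860 = 0.461628
risk, rain-fed plots = 109/820 = 0.132927
absolute risk difference = 0.328701
1 / 0.328701 = 3.042 → round up → 4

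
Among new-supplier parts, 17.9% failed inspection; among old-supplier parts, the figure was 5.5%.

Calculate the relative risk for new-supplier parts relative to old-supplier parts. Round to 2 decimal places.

RR = 0.1790 / 0.0550 = 3.25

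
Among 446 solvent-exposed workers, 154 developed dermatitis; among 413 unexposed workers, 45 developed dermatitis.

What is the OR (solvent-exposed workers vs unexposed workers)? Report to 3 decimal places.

OR = (154 × 368) / (292 × 45) = 56672/13140 ≈ 4.313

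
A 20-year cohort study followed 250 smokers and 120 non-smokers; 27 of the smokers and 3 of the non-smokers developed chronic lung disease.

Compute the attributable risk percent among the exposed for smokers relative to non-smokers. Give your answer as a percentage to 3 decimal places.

risk, smokers = 27/250 = 0.10800
risk, non-smokers = 3/120 = 0.02500
AR% = (0.10800 − 0.02500) / 0.10800 = 0.7685 → 76.852%

76.852%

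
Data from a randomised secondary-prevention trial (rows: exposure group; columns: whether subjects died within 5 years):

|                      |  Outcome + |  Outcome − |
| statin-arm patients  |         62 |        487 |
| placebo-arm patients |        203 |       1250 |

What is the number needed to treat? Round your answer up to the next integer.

38

risk, statin-arm patients = 62/549 = 0.112933
risk, placebo-arm patients = 203/1453 = 0.139711
absolute risk difference = 0.026778
1 / 0.026778 = 37.344 → round up → 38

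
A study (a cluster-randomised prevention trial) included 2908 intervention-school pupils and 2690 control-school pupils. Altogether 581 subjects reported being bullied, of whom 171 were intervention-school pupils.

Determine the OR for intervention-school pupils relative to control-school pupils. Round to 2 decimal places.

OR: 0.35

intervention-school pupils without the outcome: 2908 − 171 = 2737
control-school pupils with the outcome: 581 − 171 = 410
control-school pupils without the outcome: 2690 − 410 = 2280
odds, intervention-school pupils = 171/2737 = 0.0625
odds, control-school pupils = 410/2280 = 0.1798
OR = 0.0625 / 0.1798 = 0.35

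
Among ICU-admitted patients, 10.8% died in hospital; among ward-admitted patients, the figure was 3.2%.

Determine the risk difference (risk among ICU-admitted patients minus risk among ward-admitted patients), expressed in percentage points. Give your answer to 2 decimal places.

7.60

risk difference = 0.10800 − 0.03200 = 0.07600 → 7.60 percentage points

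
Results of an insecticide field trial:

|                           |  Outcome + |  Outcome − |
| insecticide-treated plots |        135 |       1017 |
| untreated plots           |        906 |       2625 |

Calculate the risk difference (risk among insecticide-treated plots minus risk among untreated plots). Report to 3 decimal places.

risk, insecticide-treated plots = 135/1152 = 0.1172
risk, untreated plots = 906/3531 = 0.2566
risk difference = 0.1172 − 0.2566 = -0.139

RD ≈ -0.139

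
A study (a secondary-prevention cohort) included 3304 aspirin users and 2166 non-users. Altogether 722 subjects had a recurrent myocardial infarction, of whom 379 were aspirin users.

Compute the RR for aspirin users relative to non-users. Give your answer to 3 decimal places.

aspirin users without the outcome: 3304 − 379 = 2925
non-users with the outcome: 722 − 379 = 343
non-users without the outcome: 2166 − 343 = 1823
risk, aspirin users = 379/3304 = 0.1147
risk, non-users = 343/2166 = 0.1584
RR = 0.1147 / 0.1584 = 0.724

0.724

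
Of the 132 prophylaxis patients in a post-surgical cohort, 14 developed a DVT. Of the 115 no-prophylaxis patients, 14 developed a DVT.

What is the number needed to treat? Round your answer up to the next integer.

64

risk, prophylaxis patients = 14/132 = 0.106061
risk, no-prophylaxis patients = 14/115 = 0.121739
absolute risk difference = 0.015679
1 / 0.015679 = 63.780 → round up → 64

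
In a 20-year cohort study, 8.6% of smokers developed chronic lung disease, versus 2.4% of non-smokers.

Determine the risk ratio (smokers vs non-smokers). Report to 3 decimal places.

RR = 0.08600 / 0.02400 = 3.583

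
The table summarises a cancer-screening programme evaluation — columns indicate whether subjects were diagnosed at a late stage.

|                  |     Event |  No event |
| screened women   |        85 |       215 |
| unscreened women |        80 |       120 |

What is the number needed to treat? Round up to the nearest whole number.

NNT ≈ 9

risk, screened women = 85/300 = 0.283333
risk, unscreened women = 80/200 = 0.400000
absolute risk difference = 0.116667
1 / 0.116667 = 8.571 → round up → 9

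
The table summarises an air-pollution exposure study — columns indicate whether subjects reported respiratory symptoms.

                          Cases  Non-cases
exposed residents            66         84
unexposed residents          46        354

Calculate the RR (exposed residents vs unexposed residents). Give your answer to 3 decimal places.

risk, exposed residents = 66/150 = 0.4400
risk, unexposed residents = 46/400 = 0.1150
RR = 0.4400 / 0.1150 = 3.826

RR ≈ 3.826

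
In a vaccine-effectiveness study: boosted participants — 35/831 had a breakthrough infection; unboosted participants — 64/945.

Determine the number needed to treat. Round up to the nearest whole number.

NNT ≈ 40

risk, boosted participants = 35/831 = 0.042118
risk, unboosted participants = 64/945 = 0.067725
absolute risk difference = 0.025607
1 / 0.025607 = 39.052 → round up → 40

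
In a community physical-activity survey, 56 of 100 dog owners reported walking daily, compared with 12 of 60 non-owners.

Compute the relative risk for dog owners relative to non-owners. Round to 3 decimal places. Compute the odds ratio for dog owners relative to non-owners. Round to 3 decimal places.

RR = 2.800; OR = 5.091

risk, dog owners = 56/100 = 0.5600
risk, non-owners = 12/60 = 0.2000
RR = 0.5600 / 0.2000 = 2.800
OR = (56 × 48) / (44 × 12) = 2688/528 ≈ 5.091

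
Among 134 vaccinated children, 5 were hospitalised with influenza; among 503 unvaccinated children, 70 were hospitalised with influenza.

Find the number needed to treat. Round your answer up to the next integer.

10

risk, vaccinated children = 5/134 = 0.037313
risk, unvaccinated children = 70/503 = 0.139165
absolute risk difference = 0.101852
1 / 0.101852 = 9.818 → round up → 10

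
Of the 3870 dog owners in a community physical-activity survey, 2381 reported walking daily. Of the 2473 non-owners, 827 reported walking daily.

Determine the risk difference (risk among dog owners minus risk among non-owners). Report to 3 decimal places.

risk, dog owners = 2381/3870 = 0.6152
risk, non-owners = 827/2473 = 0.3344
risk difference = 0.6152 − 0.3344 = 0.281

0.281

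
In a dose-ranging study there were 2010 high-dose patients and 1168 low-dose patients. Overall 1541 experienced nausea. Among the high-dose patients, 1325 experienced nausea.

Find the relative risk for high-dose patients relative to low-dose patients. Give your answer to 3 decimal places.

RR ≈ 3.565

high-dose patients without the outcome: 2010 − 1325 = 685
low-dose patients with the outcome: 1541 − 1325 = 216
low-dose patients without the outcome: 1168 − 216 = 952
risk, high-dose patients = 1325/2010 = 0.6592
risk, low-dose patients = 216/1168 = 0.1849
RR = 0.6592 / 0.1849 = 3.565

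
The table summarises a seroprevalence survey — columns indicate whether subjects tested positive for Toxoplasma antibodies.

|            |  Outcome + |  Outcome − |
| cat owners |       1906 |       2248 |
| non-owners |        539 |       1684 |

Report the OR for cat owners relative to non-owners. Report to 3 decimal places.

OR ≈ 2.649

odds, cat owners = 1906/2248 = 0.8479
odds, non-owners = 539/1684 = 0.3201
OR = 0.8479 / 0.3201 = 2.649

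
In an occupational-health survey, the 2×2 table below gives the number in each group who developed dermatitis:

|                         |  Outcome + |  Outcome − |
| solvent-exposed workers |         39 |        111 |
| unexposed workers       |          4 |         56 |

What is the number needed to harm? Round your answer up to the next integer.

risk, solvent-exposed workers = 39/150 = 0.260000
risk, unexposed workers = 4/60 = 0.066667
absolute risk difference = 0.193333
1 / 0.193333 = 5.172 → round up → 6

NNH = 6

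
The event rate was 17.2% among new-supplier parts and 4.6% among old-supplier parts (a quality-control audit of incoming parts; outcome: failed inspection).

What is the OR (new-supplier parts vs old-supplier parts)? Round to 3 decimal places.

odds, new-supplier parts = 0.17200/0.82800 = 0.20773
odds, old-supplier parts = 0.04600/0.95400 = 0.04822
OR = 0.20773 / 0.04822 = 4.308

4.308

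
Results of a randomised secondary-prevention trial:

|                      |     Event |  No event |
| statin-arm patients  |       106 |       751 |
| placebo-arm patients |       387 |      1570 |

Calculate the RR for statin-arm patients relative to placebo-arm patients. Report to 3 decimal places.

risk, statin-arm patients = 106/857 = 0.1237
risk, placebo-arm patients = 387/1957 = 0.1978
RR = 0.1237 / 0.1978 = 0.625

RR: 0.625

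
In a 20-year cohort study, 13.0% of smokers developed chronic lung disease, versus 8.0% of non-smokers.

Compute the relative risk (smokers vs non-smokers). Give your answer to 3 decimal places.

RR = 0.1300 / 0.0800 = 1.625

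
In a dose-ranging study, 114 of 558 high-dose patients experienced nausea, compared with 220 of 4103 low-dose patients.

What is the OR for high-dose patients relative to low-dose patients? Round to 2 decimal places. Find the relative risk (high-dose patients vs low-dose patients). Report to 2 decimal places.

OR = 4.53; RR = 3.81

odds, high-dose patients = 114/444 = 0.2568
odds, low-dose patients = 220/3883 = 0.0567
OR = 0.2568 / 0.0567 = 4.53
risk, high-dose patients = 114/558 = 0.2043
risk, low-dose patients = 220/4103 = 0.0536
RR = 0.2043 / 0.0536 = 3.81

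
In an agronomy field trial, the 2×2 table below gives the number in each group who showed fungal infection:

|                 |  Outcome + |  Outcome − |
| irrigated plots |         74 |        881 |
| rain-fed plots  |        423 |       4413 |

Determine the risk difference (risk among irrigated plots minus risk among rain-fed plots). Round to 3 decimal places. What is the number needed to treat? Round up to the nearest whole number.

RD = -0.010; NNT = 101

risk, irrigated plots = 74/955 = 0.0775
risk, rain-fed plots = 423/4836 = 0.0875
risk difference = 0.0775 − 0.0875 = -0.010
absolute risk difference = 0.009982
1 / 0.009982 = 100.180 → round up → 101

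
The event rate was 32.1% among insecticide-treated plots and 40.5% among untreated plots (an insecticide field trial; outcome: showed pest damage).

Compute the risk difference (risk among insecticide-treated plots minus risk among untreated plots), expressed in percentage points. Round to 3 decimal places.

RD = -8.400

risk difference = 0.3210 − 0.4050 = -0.0840 → -8.400 percentage points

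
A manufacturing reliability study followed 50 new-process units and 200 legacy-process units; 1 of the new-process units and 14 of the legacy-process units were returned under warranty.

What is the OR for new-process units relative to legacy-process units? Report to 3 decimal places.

OR = (1 × 186) / (49 × 14) = 186/686 ≈ 0.271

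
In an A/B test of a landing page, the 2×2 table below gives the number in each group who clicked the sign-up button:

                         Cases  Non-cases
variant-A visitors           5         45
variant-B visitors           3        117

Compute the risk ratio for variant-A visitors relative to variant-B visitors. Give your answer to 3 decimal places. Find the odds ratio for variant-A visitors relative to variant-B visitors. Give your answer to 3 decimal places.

RR = 4.000; OR = 4.333

risk, variant-A visitors = 5/50 = 0.10000
risk, variant-B visitors = 3/120 = 0.02500
RR = 0.10000 / 0.02500 = 4.000
odds, variant-A visitors = 5/45 = 0.11111
odds, variant-B visitors = 3/117 = 0.02564
OR = 0.11111 / 0.02564 = 4.333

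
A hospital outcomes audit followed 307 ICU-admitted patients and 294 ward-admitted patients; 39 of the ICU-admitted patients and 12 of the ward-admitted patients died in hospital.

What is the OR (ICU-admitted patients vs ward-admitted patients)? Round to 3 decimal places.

OR = (39 × 282) / (268 × 12) = 10998/3216 ≈ 3.420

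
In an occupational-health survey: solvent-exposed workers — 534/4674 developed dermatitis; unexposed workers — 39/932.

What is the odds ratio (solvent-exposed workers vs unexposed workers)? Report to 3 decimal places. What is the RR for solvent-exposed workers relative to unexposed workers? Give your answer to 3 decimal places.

OR = (534 × 893) / (4140 × 39) = 476862/161460 ≈ 2.953
risk, solvent-exposed workers = 534/4674 = 0.11425
risk, unexposed workers = 39/932 = 0.04185
RR = 0.11425 / 0.04185 = 2.730

OR = 2.953; RR = 2.730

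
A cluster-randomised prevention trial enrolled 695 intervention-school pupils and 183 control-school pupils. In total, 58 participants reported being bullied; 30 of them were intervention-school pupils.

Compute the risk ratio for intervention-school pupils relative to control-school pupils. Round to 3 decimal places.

RR ≈ 0.282

intervention-school pupils without the outcome: 695 − 30 = 665
control-school pupils with the outcome: 58 − 30 = 28
control-school pupils without the outcome: 183 − 28 = 155
risk, intervention-school pupils = 30/695 = 0.04317
risk, control-school pupils = 28/183 = 0.15301
RR = 0.04317 / 0.15301 = 0.282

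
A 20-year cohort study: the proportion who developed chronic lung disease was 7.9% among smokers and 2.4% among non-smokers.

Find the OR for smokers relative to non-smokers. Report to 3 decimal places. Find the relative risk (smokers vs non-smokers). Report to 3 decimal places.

odds, smokers = 0.07900/0.92100 = 0.08578
odds, non-smokers = 0.02400/0.97600 = 0.02459
OR = 0.08578 / 0.02459 = 3.488
RR = 0.07900 / 0.02400 = 3.292

OR = 3.488; RR = 3.292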